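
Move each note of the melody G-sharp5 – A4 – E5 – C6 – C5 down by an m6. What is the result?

B#4 C#4 G#4 E5 E4

G#5 → B#4
A4 → C#4
E5 → G#4
C6 → E5
C5 → E4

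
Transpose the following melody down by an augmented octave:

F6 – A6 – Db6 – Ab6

Fb5 Ab5 Dbb5 Abb5

F6 to Fb5
A6 to Ab5
Db6 to Dbb5
Ab6 to Abb5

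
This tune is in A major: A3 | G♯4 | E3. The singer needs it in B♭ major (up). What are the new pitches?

From A up to B♭ is a minor second; apply that to each pitch.
A3 gives Bb3
G#4 gives A4
E3 gives F3

Bb3 A4 F3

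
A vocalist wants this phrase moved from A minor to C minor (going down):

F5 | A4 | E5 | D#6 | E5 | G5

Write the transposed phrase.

Ab4 C4 G4 F#5 G4 Bb4

From A down to C is a major sixth; apply that to each pitch.
F5 becomes Ab4
A4 becomes C4
E5 becomes G4
D#6 becomes F#5
E5 becomes G4
G5 becomes Bb4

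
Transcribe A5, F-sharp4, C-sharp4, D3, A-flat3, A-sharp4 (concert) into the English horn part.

E6 C#5 G#4 A3 Eb4 E#5

Written C4 sounds as F3 on the English horn, so concert pitches are written a perfect fifth up.
A5 becomes E6
F#4 becomes C#5
C#4 becomes G#4
D3 becomes A3
Ab3 becomes Eb4
A#4 becomes E#5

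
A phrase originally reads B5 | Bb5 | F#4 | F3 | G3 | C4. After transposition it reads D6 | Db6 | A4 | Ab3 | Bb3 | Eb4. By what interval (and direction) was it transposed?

Take the first pair: B5 → D6. B to D spans 3 letter names, so the interval is some kind of third.
B5 to D6 is 3 semitones, which makes it a minor third; the second version is higher, so the direction is up.
Checking another pair — C4 → Eb4 — gives the same interval.

up a minor third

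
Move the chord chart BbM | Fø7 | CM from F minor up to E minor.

F minor up to E minor is a major seventh; each chord root moves by that interval while the quality stays the same.
BbM: root Bb up a major seventh → A, giving AM.
Fø7: root F up a major seventh → E, giving Eø7.
CM: root C up a major seventh → B, giving BM.

AM Eø7 BM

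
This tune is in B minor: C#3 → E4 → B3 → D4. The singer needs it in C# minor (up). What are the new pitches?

D#3 F#4 C#4 E4

B minor to C# minor up is a major second, so every note moves up by that interval.
C#3 gives D#3
E4 gives F#4
B3 gives C#4
D4 gives E4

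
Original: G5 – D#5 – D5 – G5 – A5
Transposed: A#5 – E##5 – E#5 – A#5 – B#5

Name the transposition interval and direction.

up an augmented second

From G5 to A#5 is 2 letter names — a second of some quality.
G5 to A#5 is 3 semitones, which makes it an augmented second; the second version is higher, so the direction is up.
Checking another pair — A5 → B#5 — gives the same interval.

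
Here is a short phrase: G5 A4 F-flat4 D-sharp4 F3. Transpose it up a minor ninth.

Ab6 Bb5 Gbb5 E5 Gb4

G5 -> Ab6
A4 -> Bb5
Fb4 -> Gbb5
D#4 -> E5
F3 -> Gb4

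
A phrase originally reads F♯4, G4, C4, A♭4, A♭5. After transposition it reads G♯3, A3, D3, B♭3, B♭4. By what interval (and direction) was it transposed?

down a minor seventh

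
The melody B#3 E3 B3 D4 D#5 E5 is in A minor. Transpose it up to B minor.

C##4 F#3 C#4 E4 E#5 F#5

From A up to B is a major second; apply that to each pitch.
B#3 gives C##4
E3 gives F#3
B3 gives C#4
D4 gives E4
D#5 gives E#5
E5 gives F#5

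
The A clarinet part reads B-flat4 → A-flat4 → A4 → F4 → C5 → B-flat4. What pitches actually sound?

Written C4 on the A clarinet sounds as A3, a minor third lower; apply that shift to every note.
Bb4 to G4
Ab4 to F4
A4 to F#4
F4 to D4
C5 to A4
Bb4 to G4

G4 F4 F#4 D4 A4 G4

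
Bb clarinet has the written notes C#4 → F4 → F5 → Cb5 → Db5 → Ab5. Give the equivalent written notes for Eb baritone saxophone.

G#5 C6 C7 Gb6 Ab6 Eb7

First find concert pitch: the Bb clarinet sounds a major second below written, so C#4 F4 F5 Cb5 Db5 Ab5 sounds B3 Eb4 Eb5 Bbb4 Cb5 Gb5.
Then write for Eb baritone saxophone: it sounds a major thirteenth below written, so the part must be a major thirteenth above concert.
B3 → G#5
Eb4 → C6
Eb5 → C7
Bbb4 → Gb6
Cb5 → Ab6
Gb5 → Eb7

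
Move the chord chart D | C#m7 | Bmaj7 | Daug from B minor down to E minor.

G F#m7 Emaj7 Gaug

B minor down to E minor is a perfect fifth; each chord root moves by that interval while the quality stays the same.
D: root D down a perfect fifth → G, giving G.
C#m7: root C# down a perfect fifth → F#, giving F#m7.
Bmaj7: root B down a perfect fifth → E, giving Emaj7.
Daug: root D down a perfect fifth → G, giving Gaug.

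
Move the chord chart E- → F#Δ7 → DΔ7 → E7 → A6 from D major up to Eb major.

F- GΔ7 EbΔ7 F7 Bb6

D major up to Eb major is a minor second; each chord root moves by that interval while the quality stays the same.
E-: root E up a minor second → F, giving F-.
F#Δ7: root F# up a minor second → G, giving GΔ7.
DΔ7: root D up a minor second → Eb, giving EbΔ7.
E7: root E up a minor second → F, giving F7.
A6: root A up a minor second → Bb, giving Bb6.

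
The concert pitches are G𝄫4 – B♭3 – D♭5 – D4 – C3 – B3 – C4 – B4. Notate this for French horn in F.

Dbb5 F4 Ab5 A4 G3 F#4 G4 F#5

Written C4 sounds as F3 on the French horn in F, so concert pitches are written a perfect fifth up.
Gbb4 → Dbb5
Bb3 → F4
Db5 → Ab5
D4 → A4
C3 → G3
B3 → F#4
C4 → G4
B4 → F#5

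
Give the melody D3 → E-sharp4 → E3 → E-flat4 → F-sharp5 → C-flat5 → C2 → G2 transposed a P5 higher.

A3 B#4 B3 Bb4 C#6 Gb5 G2 D3

D3 -> A3
E#4 -> B#4
E3 -> B3
Eb4 -> Bb4
F#5 -> C#6
Cb5 -> Gb5
C2 -> G2
G2 -> D3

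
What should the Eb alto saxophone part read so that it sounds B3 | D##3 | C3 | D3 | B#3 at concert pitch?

G#4 B##3 A3 B3 G##4

Written C4 sounds as Eb3 on the Eb alto saxophone, so concert pitches are written a major sixth up.
B3 gives G#4
D##3 gives B##3
C3 gives A3
D3 gives B3
B#3 gives G##4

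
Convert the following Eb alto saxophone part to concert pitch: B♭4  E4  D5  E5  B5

Db4 G3 F4 G4 D5

Written C4 on the Eb alto saxophone sounds as Eb3, a major sixth lower; apply that shift to every note.
Bb4 becomes Db4
E4 becomes G3
D5 becomes F4
E5 becomes G4
B5 becomes D5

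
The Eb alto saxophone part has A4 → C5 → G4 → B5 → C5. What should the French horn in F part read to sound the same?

G4 Bb4 F4 A5 Bb4

First find concert pitch: the Eb alto saxophone sounds a major sixth below written, so A4 C5 G4 B5 C5 sounds C4 Eb4 Bb3 D5 Eb4.
Then write for French horn in F: it sounds a perfect fifth below written, so the part must be a perfect fifth above concert.
C4 → G4
Eb4 → Bb4
Bb3 → F4
D5 → A5
Eb4 → Bb4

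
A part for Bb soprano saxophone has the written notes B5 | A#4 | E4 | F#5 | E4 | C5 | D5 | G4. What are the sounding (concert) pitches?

A5 G#4 D4 E5 D4 Bb4 C5 F4

Written C4 on the Bb soprano saxophone sounds as Bb3, a major second lower; apply that shift to every note.
B5 becomes A5
A#4 becomes G#4
E4 becomes D4
F#5 becomes E5
E4 becomes D4
C5 becomes Bb4
D5 becomes C5
G4 becomes F4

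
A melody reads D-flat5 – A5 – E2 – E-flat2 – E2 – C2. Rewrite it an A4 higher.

G5 D#6 A#2 A2 A#2 F#2

An augmented fourth up from Db5 gives G5.
A5: a fourth up reaches D, and 6 semitones makes it D#6.
E2: a fourth up reaches A, and 6 semitones makes it A#2.
Eb2: a fourth up reaches A, and 6 semitones makes it A2.
E2: a fourth up reaches A, and 6 semitones makes it A#2.
An augmented fourth up from C2 gives F#2.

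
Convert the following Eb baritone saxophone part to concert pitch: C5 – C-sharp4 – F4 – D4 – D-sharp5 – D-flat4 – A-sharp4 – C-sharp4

The Eb baritone saxophone sounds a major thirteenth below written, so transpose each written note down a major thirteenth.
C5 → Eb3
C#4 → E2
F4 → Ab2
D4 → F2
D#5 → F#3
Db4 → Fb2
A#4 → C#3
C#4 → E2

Eb3 E2 Ab2 F2 F#3 Fb2 C#3 E2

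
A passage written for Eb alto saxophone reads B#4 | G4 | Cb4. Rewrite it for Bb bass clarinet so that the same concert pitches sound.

E#5 C5 Fb4

First find concert pitch: the Eb alto saxophone sounds a major sixth below written, so B#4 G4 Cb4 sounds D#4 Bb3 Ebb3.
Then write for Bb bass clarinet: it sounds a major ninth below written, so the part must be a major ninth above concert.
D#4 → E#5
Bb3 → C5
Ebb3 → Fb4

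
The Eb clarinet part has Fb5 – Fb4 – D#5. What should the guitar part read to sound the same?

First find concert pitch: the Eb clarinet sounds a minor third above written, so Fb5 Fb4 D#5 sounds Abb5 Abb4 F#5.
Then write for guitar: it sounds a perfect octave below written, so the part must be a perfect octave above concert.
Abb5 → Abb6
Abb4 → Abb5
F#5 → F#6

Abb6 Abb5 F#6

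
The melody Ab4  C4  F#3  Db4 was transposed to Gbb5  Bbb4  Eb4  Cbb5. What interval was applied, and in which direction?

Take the first pair: Ab4 → Gbb5. A to G spans 7 letter names, so the interval is some kind of seventh.
Ab4 to Gbb5 is 9 semitones, which makes it a diminished seventh; the second version is higher, so the direction is up.
Checking another pair — Db4 → Cbb5 — gives the same interval.

up a diminished seventh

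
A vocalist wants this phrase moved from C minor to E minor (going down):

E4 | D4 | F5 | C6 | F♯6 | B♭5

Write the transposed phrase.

G#3 F#3 A4 E5 A#5 D5

C minor to E minor down is a minor sixth, so every note moves down by that interval.
E4 to G#3
D4 to F#3
F5 to A4
C6 to E5
F#6 to A#5
Bb5 to D5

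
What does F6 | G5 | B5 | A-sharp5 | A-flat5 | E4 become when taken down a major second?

F6: a second down reaches E, and 2 semitones makes it Eb6.
G5 down a major second is F5.
B5: a second down reaches A, and 2 semitones makes it A5.
A#5 down a major second is G#5.
Ab5 down a major second is Gb5.
E4 down a major second is D4.

Eb6 F5 A5 G#5 Gb5 D4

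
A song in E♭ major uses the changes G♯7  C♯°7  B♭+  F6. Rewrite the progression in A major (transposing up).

C##7 F##°7 E+ B6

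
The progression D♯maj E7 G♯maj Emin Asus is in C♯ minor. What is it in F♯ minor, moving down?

G#maj A7 C#maj Amin Dsus

C♯ minor down to F♯ minor is a perfect fifth; each chord root moves by that interval while the quality stays the same.
D♯maj: root D♯ down a perfect fifth → G#, giving G#maj.
E7: root E down a perfect fifth → A, giving A7.
G♯maj: root G♯ down a perfect fifth → C#, giving C#maj.
Emin: root E down a perfect fifth → A, giving Amin.
Asus: root A down a perfect fifth → D, giving Dsus.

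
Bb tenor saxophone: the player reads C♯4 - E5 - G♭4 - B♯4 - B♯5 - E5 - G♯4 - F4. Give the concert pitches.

Written C4 on the Bb tenor saxophone sounds as Bb2, a major ninth lower; apply that shift to every note.
C#4 gives B2
E5 gives D4
Gb4 gives Fb3
B#4 gives A#3
B#5 gives A#4
E5 gives D4
G#4 gives F#3
F4 gives Eb3

B2 D4 Fb3 A#3 A#4 D4 F#3 Eb3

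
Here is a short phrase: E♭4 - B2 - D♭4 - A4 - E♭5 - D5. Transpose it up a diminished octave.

Eb4 to Ebb5
B2 to Bb3
Db4 to Dbb5
A4 to Ab5
Eb5 to Ebb6
D5 to Db6

Ebb5 Bb3 Dbb5 Ab5 Ebb6 Db6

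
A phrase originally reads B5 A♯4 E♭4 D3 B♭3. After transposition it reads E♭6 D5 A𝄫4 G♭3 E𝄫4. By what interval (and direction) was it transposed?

up a diminished fourth

Take the first pair: B5 → Eb6. B to E spans 4 letter names, so the interval is some kind of fourth.
B5 to Eb6 is 4 semitones, which makes it a diminished fourth; the second version is higher, so the direction is up.
Checking another pair — Bb3 → Ebb4 — gives the same interval.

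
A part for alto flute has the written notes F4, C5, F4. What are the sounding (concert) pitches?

C4 G4 C4

Written C4 on the alto flute sounds as G3, a perfect fourth lower; apply that shift to every note.
F4 gives C4
C5 gives G4
F4 gives C4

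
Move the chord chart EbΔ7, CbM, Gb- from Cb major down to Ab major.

CΔ7 AbM Eb-

Cb major down to Ab major is a minor third; each chord root moves by that interval while the quality stays the same.
EbΔ7: root Eb down a minor third → C, giving CΔ7.
CbM: root Cb down a minor third → Ab, giving AbM.
Gb-: root Gb down a minor third → Eb, giving Eb-.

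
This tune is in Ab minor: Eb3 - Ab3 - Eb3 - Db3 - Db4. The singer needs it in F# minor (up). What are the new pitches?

Ab minor to F# minor up is an augmented sixth, so every note moves up by that interval.
Eb3 gives C#4
Ab3 gives F#4
Eb3 gives C#4
Db3 gives B3
Db4 gives B4

C#4 F#4 C#4 B3 B4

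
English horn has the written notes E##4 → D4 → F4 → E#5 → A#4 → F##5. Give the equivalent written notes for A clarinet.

C##4 Bb3 Db4 C#5 F#4 D#5

First find concert pitch: the English horn sounds a perfect fifth below written, so E##4 D4 F4 E#5 A#4 F##5 sounds A##3 G3 Bb3 A#4 D#4 B#4.
Then write for A clarinet: it sounds a minor third below written, so the part must be a minor third above concert.
A##3 → C##4
G3 → Bb3
Bb3 → Db4
A#4 → C#5
D#4 → F#4
B#4 → D#5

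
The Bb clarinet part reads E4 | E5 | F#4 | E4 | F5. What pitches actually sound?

D4 D5 E4 D4 Eb5

Written C4 on the Bb clarinet sounds as Bb3, a major second lower; apply that shift to every note.
E4 -> D4
E5 -> D5
F#4 -> E4
E4 -> D4
F5 -> Eb5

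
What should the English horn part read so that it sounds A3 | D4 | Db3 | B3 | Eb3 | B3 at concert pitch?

The English horn sounds a perfect fifth below written, so the written part must be a perfect fifth above concert — transpose each note up.
A3 -> E4
D4 -> A4
Db3 -> Ab3
B3 -> F#4
Eb3 -> Bb3
B3 -> F#4

E4 A4 Ab3 F#4 Bb3 F#4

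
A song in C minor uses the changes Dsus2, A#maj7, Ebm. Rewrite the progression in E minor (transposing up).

F#sus2 C##maj7 Gm

C minor up to E minor is a major third; each chord root moves by that interval while the quality stays the same.
Dsus2: root D up a major third → F#, giving F#sus2.
A#maj7: root A# up a major third → C##, giving C##maj7.
Ebm: root Eb up a major third → G, giving Gm.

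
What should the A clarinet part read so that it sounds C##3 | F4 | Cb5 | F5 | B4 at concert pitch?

E#3 Ab4 Ebb5 Ab5 D5

The A clarinet sounds a minor third below written, so the written part must be a minor third above concert — transpose each note up.
C##3 becomes E#3
F4 becomes Ab4
Cb5 becomes Ebb5
F5 becomes Ab5
B4 becomes D5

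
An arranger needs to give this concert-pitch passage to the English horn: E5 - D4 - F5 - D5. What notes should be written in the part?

B5 A4 C6 A5

Written C4 sounds as F3 on the English horn, so concert pitches are written a perfect fifth up.
E5 to B5
D4 to A4
F5 to C6
D5 to A5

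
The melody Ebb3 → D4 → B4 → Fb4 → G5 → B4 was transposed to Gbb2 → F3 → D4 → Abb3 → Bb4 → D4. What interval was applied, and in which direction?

Take the first pair: Ebb3 → Gbb2. E to G spans 6 letter names, so the interval is some kind of sixth.
Gbb2 to Ebb3 is 9 semitones, which makes it a major sixth; the second version is lower, so the direction is down.
Checking another pair — B4 → D4 — gives the same interval.

down a major sixth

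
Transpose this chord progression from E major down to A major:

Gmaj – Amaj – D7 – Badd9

Cmaj Dmaj G7 Eadd9

E major down to A major is a perfect fifth; each chord root moves by that interval while the quality stays the same.
Gmaj: root G down a perfect fifth → C, giving Cmaj.
Amaj: root A down a perfect fifth → D, giving Dmaj.
D7: root D down a perfect fifth → G, giving G7.
Badd9: root B down a perfect fifth → E, giving Eadd9.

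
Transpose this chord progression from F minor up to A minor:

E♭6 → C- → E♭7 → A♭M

G6 E- G7 CM

F minor up to A minor is a major third; each chord root moves by that interval while the quality stays the same.
E♭6: root E♭ up a major third → G, giving G6.
C-: root C up a major third → E, giving E-.
E♭7: root E♭ up a major third → G, giving G7.
A♭M: root A♭ up a major third → C, giving CM.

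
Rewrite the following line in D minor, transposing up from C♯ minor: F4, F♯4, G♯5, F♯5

Gb4 G4 A5 G5

From C♯ up to D is a minor second; apply that to each pitch.
F4 -> Gb4
F#4 -> G4
G#5 -> A5
F#5 -> G5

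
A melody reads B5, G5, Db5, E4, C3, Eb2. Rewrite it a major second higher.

A major second up from B5 gives C#6.
G5: a second up reaches A, and 2 semitones makes it A5.
Db5: a second up reaches E, and 2 semitones makes it Eb5.
E4 up a major second is F#4.
A major second up from C3 gives D3.
Eb2 up a major second is F2.

C#6 A5 Eb5 F#4 D3 F2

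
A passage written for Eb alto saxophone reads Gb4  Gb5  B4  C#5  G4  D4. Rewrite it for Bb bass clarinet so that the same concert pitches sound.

Cb5 Cb6 E5 F#5 C5 G4

First find concert pitch: the Eb alto saxophone sounds a major sixth below written, so Gb4 Gb5 B4 C#5 G4 D4 sounds Bbb3 Bbb4 D4 E4 Bb3 F3.
Then write for Bb bass clarinet: it sounds a major ninth below written, so the part must be a major ninth above concert.
Bbb3 → Cb5
Bbb4 → Cb6
D4 → E5
E4 → F#5
Bb3 → C5
F3 → G4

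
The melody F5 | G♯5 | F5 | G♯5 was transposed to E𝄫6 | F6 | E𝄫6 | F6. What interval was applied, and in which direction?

up a diminished seventh

Take the first pair: F5 → Ebb6. F to E spans 7 letter names, so the interval is some kind of seventh.
F5 to Ebb6 is 9 semitones, which makes it a diminished seventh; the second version is higher, so the direction is up.
Checking another pair — G#5 → F6 — gives the same interval.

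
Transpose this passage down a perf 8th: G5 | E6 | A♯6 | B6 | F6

A perfect octave down from G5 gives G4.
E6 down a perfect octave is E5.
A#6 down a perfect octave is A#5.
B6: an octave down reaches B, and 12 semitones makes it B5.
F6 down a perfect octave is F5.

G4 E5 A#5 B5 F5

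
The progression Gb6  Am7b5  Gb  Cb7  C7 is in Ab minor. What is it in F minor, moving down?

Eb6 F#m7b5 Eb Ab7 A7

Ab minor down to F minor is a minor third; each chord root moves by that interval while the quality stays the same.
Gb6: root Gb down a minor third → Eb, giving Eb6.
Am7b5: root A down a minor third → F#, giving F#m7b5.
Gb: root Gb down a minor third → Eb, giving Eb.
Cb7: root Cb down a minor third → Ab, giving Ab7.
C7: root C down a minor third → A, giving A7.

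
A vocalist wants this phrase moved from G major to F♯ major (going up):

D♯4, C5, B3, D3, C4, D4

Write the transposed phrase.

C##5 B5 A#4 C#4 B4 C#5

From G up to F♯ is a major seventh; apply that to each pitch.
D#4 -> C##5
C5 -> B5
B3 -> A#4
D3 -> C#4
C4 -> B4
D4 -> C#5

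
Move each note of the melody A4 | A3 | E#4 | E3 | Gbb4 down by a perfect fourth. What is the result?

A4 down a perfect fourth is E4.
A3 down a perfect fourth is E3.
E#4 down a perfect fourth is B#3.
E3 down a perfect fourth is B2.
Gbb4: a fourth down reaches D, and 5 semitones makes it Dbb4.

E4 E3 B#3 B2 Dbb4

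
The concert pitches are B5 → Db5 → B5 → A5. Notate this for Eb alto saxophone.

Written C4 sounds as Eb3 on the Eb alto saxophone, so concert pitches are written a major sixth up.
B5 -> G#6
Db5 -> Bb5
B5 -> G#6
A5 -> F#6

G#6 Bb5 G#6 F#6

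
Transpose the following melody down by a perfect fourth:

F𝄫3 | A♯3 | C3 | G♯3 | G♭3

Cbb3 E#3 G2 D#3 Db3

A perfect fourth down from Fbb3 gives Cbb3.
A perfect fourth down from A#3 gives E#3.
A perfect fourth down from C3 gives G2.
A perfect fourth down from G#3 gives D#3.
Gb3: a fourth down reaches D, and 5 semitones makes it Db3.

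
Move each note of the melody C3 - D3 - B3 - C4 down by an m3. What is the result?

A2 B2 G#3 A3

C3: a third down reaches A, and 3 semitones makes it A2.
D3: a third down reaches B, and 3 semitones makes it B2.
B3 down a minor third is G#3.
A minor third down from C4 gives A3.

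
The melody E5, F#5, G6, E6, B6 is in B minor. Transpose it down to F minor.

From B down to F is an augmented fourth; apply that to each pitch.
E5 → Bb4
F#5 → C5
G6 → Db6
E6 → Bb5
B6 → F6

Bb4 C5 Db6 Bb5 F6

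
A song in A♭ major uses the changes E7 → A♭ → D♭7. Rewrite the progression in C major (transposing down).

G#7 C F7

A♭ major down to C major is a minor sixth; each chord root moves by that interval while the quality stays the same.
E7: root E down a minor sixth → G#, giving G#7.
A♭: root A♭ down a minor sixth → C, giving C.
D♭7: root D♭ down a minor sixth → F, giving F7.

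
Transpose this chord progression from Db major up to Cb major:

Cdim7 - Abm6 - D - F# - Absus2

Bbdim7 Gbm6 C E Gbsus2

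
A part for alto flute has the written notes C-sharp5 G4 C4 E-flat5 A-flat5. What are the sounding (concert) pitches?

G#4 D4 G3 Bb4 Eb5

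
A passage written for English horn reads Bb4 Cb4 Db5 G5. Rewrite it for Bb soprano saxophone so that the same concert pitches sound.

F4 Gb3 Ab4 D5

First find concert pitch: the English horn sounds a perfect fifth below written, so Bb4 Cb4 Db5 G5 sounds Eb4 Fb3 Gb4 C5.
Then write for Bb soprano saxophone: it sounds a major second below written, so the part must be a major second above concert.
Eb4 → F4
Fb3 → Gb3
Gb4 → Ab4
C5 → D5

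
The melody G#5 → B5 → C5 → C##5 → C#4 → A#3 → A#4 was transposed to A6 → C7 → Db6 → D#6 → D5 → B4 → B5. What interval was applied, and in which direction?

From G#5 to A6 is 9 letter names — a ninth of some quality.
G#5 to A6 is 13 semitones, which makes it a minor ninth; the second version is higher, so the direction is up.
Checking another pair — A#4 → B5 — gives the same interval.

up a minor ninth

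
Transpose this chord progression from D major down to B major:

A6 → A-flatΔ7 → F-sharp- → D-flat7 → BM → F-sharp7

D major down to B major is a minor third; each chord root moves by that interval while the quality stays the same.
A6: root A down a minor third → F#, giving F#6.
A-flatΔ7: root A-flat down a minor third → F, giving FΔ7.
F-sharp-: root F-sharp down a minor third → D#, giving D#-.
D-flat7: root D-flat down a minor third → Bb, giving Bb7.
BM: root B down a minor third → G#, giving G#M.
F-sharp7: root F-sharp down a minor third → D#, giving D#7.

F#6 FΔ7 D#- Bb7 G#M D#7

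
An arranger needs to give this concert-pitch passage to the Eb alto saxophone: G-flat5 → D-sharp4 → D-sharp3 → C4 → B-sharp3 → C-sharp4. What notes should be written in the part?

Eb6 B#4 B#3 A4 G##4 A#4

The Eb alto saxophone sounds a major sixth below written, so the written part must be a major sixth above concert — transpose each note up.
Gb5 to Eb6
D#4 to B#4
D#3 to B#3
C4 to A4
B#3 to G##4
C#4 to A#4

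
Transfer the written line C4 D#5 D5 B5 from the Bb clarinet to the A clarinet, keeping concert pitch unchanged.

Db4 E5 Eb5 C6

First find concert pitch: the Bb clarinet sounds a major second below written, so C4 D#5 D5 B5 sounds Bb3 C#5 C5 A5.
Then write for A clarinet: it sounds a minor third below written, so the part must be a minor third above concert.
Bb3 → Db4
C#5 → E5
C5 → Eb5
A5 → C6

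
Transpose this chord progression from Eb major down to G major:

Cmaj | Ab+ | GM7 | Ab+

Eb major down to G major is a minor sixth; each chord root moves by that interval while the quality stays the same.
Cmaj: root C down a minor sixth → E, giving Emaj.
Ab+: root Ab down a minor sixth → C, giving C+.
GM7: root G down a minor sixth → B, giving BM7.
Ab+: root Ab down a minor sixth → C, giving C+.

Emaj C+ BM7 C+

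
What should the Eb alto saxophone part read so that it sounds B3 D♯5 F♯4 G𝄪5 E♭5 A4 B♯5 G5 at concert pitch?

The Eb alto saxophone sounds a major sixth below written, so the written part must be a major sixth above concert — transpose each note up.
B3 → G#4
D#5 → B#5
F#4 → D#5
G##5 → E##6
Eb5 → C6
A4 → F#5
B#5 → G##6
G5 → E6

G#4 B#5 D#5 E##6 C6 F#5 G##6 E6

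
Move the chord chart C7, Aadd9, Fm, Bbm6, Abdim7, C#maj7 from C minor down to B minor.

C minor down to B minor is a minor second; each chord root moves by that interval while the quality stays the same.
C7: root C down a minor second → B, giving B7.
Aadd9: root A down a minor second → G#, giving G#add9.
Fm: root F down a minor second → E, giving Em.
Bbm6: root Bb down a minor second → A, giving Am6.
Abdim7: root Ab down a minor second → G, giving Gdim7.
C#maj7: root C# down a minor second → B#, giving B#maj7.

B7 G#add9 Em Am6 Gdim7 B#maj7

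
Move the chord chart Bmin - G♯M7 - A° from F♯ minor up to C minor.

F♯ minor up to C minor is a diminished fifth; each chord root moves by that interval while the quality stays the same.
Bmin: root B up a diminished fifth → F, giving Fmin.
G♯M7: root G♯ up a diminished fifth → D, giving DM7.
A°: root A up a diminished fifth → Eb, giving Eb°.

Fmin DM7 Eb°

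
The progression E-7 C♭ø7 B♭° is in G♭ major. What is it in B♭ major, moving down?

G#-7 Ebø7 D°

G♭ major down to B♭ major is a minor sixth; each chord root moves by that interval while the quality stays the same.
E-7: root E down a minor sixth → G#, giving G#-7.
C♭ø7: root C♭ down a minor sixth → Eb, giving Ebø7.
B♭°: root B♭ down a minor sixth → D, giving D°.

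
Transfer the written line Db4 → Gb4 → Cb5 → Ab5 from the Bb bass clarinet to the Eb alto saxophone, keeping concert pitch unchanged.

First find concert pitch: the Bb bass clarinet sounds a major ninth below written, so Db4 Gb4 Cb5 Ab5 sounds Cb3 Fb3 Bbb3 Gb4.
Then write for Eb alto saxophone: it sounds a major sixth below written, so the part must be a major sixth above concert.
Cb3 → Ab3
Fb3 → Db4
Bbb3 → Gb4
Gb4 → Eb5

Ab3 Db4 Gb4 Eb5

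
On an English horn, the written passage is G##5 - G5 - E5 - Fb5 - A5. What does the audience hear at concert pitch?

C##5 C5 A4 Bbb4 D5

The English horn sounds a perfect fifth below written, so transpose each written note down a perfect fifth.
G##5 becomes C##5
G5 becomes C5
E5 becomes A4
Fb5 becomes Bbb4
A5 becomes D5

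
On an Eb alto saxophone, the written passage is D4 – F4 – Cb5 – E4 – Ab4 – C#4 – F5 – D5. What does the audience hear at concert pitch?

Written C4 on the Eb alto saxophone sounds as Eb3, a major sixth lower; apply that shift to every note.
D4 to F3
F4 to Ab3
Cb5 to Ebb4
E4 to G3
Ab4 to Cb4
C#4 to E3
F5 to Ab4
D5 to F4

F3 Ab3 Ebb4 G3 Cb4 E3 Ab4 F4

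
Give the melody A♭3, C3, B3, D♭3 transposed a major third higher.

C4 E3 D#4 F3

Ab3 up a major third is C4.
C3: a third up reaches E, and 4 semitones makes it E3.
A major third up from B3 gives D#4.
Db3: a third up reaches F, and 4 semitones makes it F3.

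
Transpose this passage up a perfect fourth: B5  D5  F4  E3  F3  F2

E6 G5 Bb4 A3 Bb3 Bb2

B5 -> E6
D5 -> G5
F4 -> Bb4
E3 -> A3
F3 -> Bb3
F2 -> Bb2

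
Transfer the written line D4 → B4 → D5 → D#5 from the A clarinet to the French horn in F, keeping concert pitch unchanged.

F#4 D#5 F#5 F##5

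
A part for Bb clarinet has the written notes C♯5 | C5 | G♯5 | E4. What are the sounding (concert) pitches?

The Bb clarinet sounds a major second below written, so transpose each written note down a major second.
C#5 → B4
C5 → Bb4
G#5 → F#5
E4 → D4

B4 Bb4 F#5 D4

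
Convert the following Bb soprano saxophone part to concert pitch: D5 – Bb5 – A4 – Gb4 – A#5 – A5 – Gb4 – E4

C5 Ab5 G4 Fb4 G#5 G5 Fb4 D4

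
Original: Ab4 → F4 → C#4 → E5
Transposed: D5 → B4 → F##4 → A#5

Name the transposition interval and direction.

From Ab4 to D5 is 4 letter names — a fourth of some quality.
Ab4 to D5 is 6 semitones, which makes it an augmented fourth; the second version is higher, so the direction is up.
Checking another pair — E5 → A#5 — gives the same interval.

up an augmented fourth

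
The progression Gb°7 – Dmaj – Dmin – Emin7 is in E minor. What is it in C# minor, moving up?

Eb°7 Bmaj Bmin C#min7

E minor up to C# minor is a major sixth; each chord root moves by that interval while the quality stays the same.
Gb°7: root Gb up a major sixth → Eb, giving Eb°7.
Dmaj: root D up a major sixth → B, giving Bmaj.
Dmin: root D up a major sixth → B, giving Bmin.
Emin7: root E up a major sixth → C#, giving C#min7.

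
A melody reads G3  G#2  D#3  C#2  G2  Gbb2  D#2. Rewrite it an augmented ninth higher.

An augmented ninth up from G3 gives A#4.
An augmented ninth up from G#2 gives A##3.
An augmented ninth up from D#3 gives E##4.
C#2: a ninth up reaches D, and 15 semitones makes it D##3.
G2 up an augmented ninth is A#3.
An augmented ninth up from Gbb2 gives Ab3.
An augmented ninth up from D#2 gives E##3.

A#4 A##3 E##4 D##3 A#3 Ab3 E##3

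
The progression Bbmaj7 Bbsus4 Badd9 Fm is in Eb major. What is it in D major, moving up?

Eb major up to D major is a major seventh; each chord root moves by that interval while the quality stays the same.
Bbmaj7: root Bb up a major seventh → A, giving Amaj7.
Bbsus4: root Bb up a major seventh → A, giving Asus4.
Badd9: root B up a major seventh → A#, giving A#add9.
Fm: root F up a major seventh → E, giving Em.

Amaj7 Asus4 A#add9 Em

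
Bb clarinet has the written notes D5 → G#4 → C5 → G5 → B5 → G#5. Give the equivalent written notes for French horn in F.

G5 C#5 F5 C6 E6 C#6

First find concert pitch: the Bb clarinet sounds a major second below written, so D5 G#4 C5 G5 B5 G#5 sounds C5 F#4 Bb4 F5 A5 F#5.
Then write for French horn in F: it sounds a perfect fifth below written, so the part must be a perfect fifth above concert.
C5 → G5
F#4 → C#5
Bb4 → F5
F5 → C6
A5 → E6
F#5 → C#6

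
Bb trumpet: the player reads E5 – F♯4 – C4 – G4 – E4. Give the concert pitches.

The Bb trumpet sounds a major second below written, so transpose each written note down a major second.
E5 → D5
F#4 → E4
C4 → Bb3
G4 → F4
E4 → D4

D5 E4 Bb3 F4 D4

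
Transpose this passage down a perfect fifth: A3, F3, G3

A3 -> D3
F3 -> Bb2
G3 -> C3

D3 Bb2 C3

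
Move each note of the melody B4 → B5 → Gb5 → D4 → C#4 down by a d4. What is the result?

F##4 F##5 D5 A#3 G##3

A diminished fourth down from B4 gives F##4.
B5: a fourth down reaches F, and 4 semitones makes it F##5.
A diminished fourth down from Gb5 gives D5.
A diminished fourth down from D4 gives A#3.
C#4: a fourth down reaches G, and 4 semitones makes it G##3.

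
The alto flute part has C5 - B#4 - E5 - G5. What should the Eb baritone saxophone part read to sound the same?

First find concert pitch: the alto flute sounds a perfect fourth below written, so C5 B#4 E5 G5 sounds G4 F##4 B4 D5.
Then write for Eb baritone saxophone: it sounds a major thirteenth below written, so the part must be a major thirteenth above concert.
G4 → E6
F##4 → D##6
B4 → G#6
D5 → B6

E6 D##6 G#6 B6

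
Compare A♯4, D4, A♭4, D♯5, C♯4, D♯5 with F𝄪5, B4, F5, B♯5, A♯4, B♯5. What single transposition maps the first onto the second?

Take the first pair: A#4 → F##5. A to F spans 6 letter names, so the interval is some kind of sixth.
A#4 to F##5 is 9 semitones, which makes it a major sixth; the second version is higher, so the direction is up.
Checking another pair — D#5 → B#5 — gives the same interval.

up a major sixth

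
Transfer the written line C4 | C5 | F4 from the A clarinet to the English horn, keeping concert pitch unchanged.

First find concert pitch: the A clarinet sounds a minor third below written, so C4 C5 F4 sounds A3 A4 D4.
Then write for English horn: it sounds a perfect fifth below written, so the part must be a perfect fifth above concert.
A3 → E4
A4 → E5
D4 → A4

E4 E5 A4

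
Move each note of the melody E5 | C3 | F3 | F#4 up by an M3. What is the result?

G#5 E3 A3 A#4

E5 → G#5
C3 → E3
F3 → A3
F#4 → A#4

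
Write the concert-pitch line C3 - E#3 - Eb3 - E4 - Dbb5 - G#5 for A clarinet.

Eb3 G#3 Gb3 G4 Fbb5 B5

Written C4 sounds as A3 on the A clarinet, so concert pitches are written a minor third up.
C3 gives Eb3
E#3 gives G#3
Eb3 gives Gb3
E4 gives G4
Dbb5 gives Fbb5
G#5 gives B5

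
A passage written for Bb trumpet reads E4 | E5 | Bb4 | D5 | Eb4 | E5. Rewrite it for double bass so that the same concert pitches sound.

First find concert pitch: the Bb trumpet sounds a major second below written, so E4 E5 Bb4 D5 Eb4 E5 sounds D4 D5 Ab4 C5 Db4 D5.
Then write for double bass: it sounds a perfect octave below written, so the part must be a perfect octave above concert.
D4 → D5
D5 → D6
Ab4 → Ab5
C5 → C6
Db4 → Db5
D5 → D6

D5 D6 Ab5 C6 Db5 D6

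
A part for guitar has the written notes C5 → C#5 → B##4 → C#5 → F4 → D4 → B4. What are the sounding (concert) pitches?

Written C4 on the guitar sounds as C3, a perfect octave lower; apply that shift to every note.
C5 becomes C4
C#5 becomes C#4
B##4 becomes B##3
C#5 becomes C#4
F4 becomes F3
D4 becomes D3
B4 becomes B3

C4 C#4 B##3 C#4 F3 D3 B3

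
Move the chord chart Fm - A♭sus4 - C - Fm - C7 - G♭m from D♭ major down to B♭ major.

Dm Fsus4 A Dm A7 Ebm

D♭ major down to B♭ major is a minor third; each chord root moves by that interval while the quality stays the same.
Fm: root F down a minor third → D, giving Dm.
A♭sus4: root A♭ down a minor third → F, giving Fsus4.
C: root C down a minor third → A, giving A.
Fm: root F down a minor third → D, giving Dm.
C7: root C down a minor third → A, giving A7.
G♭m: root G♭ down a minor third → Eb, giving Ebm.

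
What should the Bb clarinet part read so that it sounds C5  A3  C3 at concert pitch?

Written C4 sounds as Bb3 on the Bb clarinet, so concert pitches are written a major second up.
C5 becomes D5
A3 becomes B3
C3 becomes D3

D5 B3 D3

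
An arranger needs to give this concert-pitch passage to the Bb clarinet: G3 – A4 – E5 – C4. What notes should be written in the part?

A3 B4 F#5 D4

Written C4 sounds as Bb3 on the Bb clarinet, so concert pitches are written a major second up.
G3 to A3
A4 to B4
E5 to F#5
C4 to D4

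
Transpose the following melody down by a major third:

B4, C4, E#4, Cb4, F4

G4 Ab3 C#4 Abb3 Db4

B4 -> G4
C4 -> Ab3
E#4 -> C#4
Cb4 -> Abb3
F4 -> Db4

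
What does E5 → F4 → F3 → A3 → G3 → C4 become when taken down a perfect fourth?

B4 C4 C3 E3 D3 G3

E5 down a perfect fourth is B4.
A perfect fourth down from F4 gives C4.
A perfect fourth down from F3 gives C3.
A3 down a perfect fourth is E3.
A perfect fourth down from G3 gives D3.
A perfect fourth down from C4 gives G3.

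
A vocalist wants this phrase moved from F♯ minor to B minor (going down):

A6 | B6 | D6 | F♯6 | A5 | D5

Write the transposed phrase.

D6 E6 G5 B5 D5 G4

From F♯ down to B is a perfect fifth; apply that to each pitch.
A6 → D6
B6 → E6
D6 → G5
F#6 → B5
A5 → D5
D5 → G4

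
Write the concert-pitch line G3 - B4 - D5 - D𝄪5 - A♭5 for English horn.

D4 F#5 A5 A##5 Eb6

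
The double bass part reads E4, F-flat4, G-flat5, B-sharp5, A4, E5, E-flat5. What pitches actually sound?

E3 Fb3 Gb4 B#4 A3 E4 Eb4

The double bass sounds a perfect octave below written, so transpose each written note down a perfect octave.
E4 to E3
Fb4 to Fb3
Gb5 to Gb4
B#5 to B#4
A4 to A3
E5 to E4
Eb5 to Eb4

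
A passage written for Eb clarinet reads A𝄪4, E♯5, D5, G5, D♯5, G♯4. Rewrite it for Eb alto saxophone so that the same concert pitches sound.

A##5 E#6 D6 G6 D#6 G#5

First find concert pitch: the Eb clarinet sounds a minor third above written, so A𝄪4 E♯5 D5 G5 D♯5 G♯4 sounds C##5 G#5 F5 Bb5 F#5 B4.
Then write for Eb alto saxophone: it sounds a major sixth below written, so the part must be a major sixth above concert.
C##5 → A##5
G#5 → E#6
F5 → D6
Bb5 → G6
F#5 → D#6
B4 → G#5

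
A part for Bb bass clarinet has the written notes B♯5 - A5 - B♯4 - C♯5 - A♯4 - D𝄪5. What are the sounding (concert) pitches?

A#4 G4 A#3 B3 G#3 C##4

The Bb bass clarinet sounds a major ninth below written, so transpose each written note down a major ninth.
B#5 becomes A#4
A5 becomes G4
B#4 becomes A#3
C#5 becomes B3
A#4 becomes G#3
D##5 becomes C##4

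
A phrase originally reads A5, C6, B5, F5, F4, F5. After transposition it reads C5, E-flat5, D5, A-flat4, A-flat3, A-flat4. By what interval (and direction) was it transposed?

From A5 to C5 is 6 letter names — a sixth of some quality.
C5 to A5 is 9 semitones, which makes it a major sixth; the second version is lower, so the direction is down.
Checking another pair — F5 → Ab4 — gives the same interval.

down a major sixth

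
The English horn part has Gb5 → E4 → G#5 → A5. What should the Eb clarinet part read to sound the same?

Ab4 F#3 A#4 B4

First find concert pitch: the English horn sounds a perfect fifth below written, so Gb5 E4 G#5 A5 sounds Cb5 A3 C#5 D5.
Then write for Eb clarinet: it sounds a minor third above written, so the part must be a minor third below concert.
Cb5 → Ab4
A3 → F#3
C#5 → A#4
D5 → B4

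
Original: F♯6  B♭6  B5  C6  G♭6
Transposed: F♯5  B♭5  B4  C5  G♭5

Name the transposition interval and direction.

From F#6 to F#5 is 8 letter names — an octave of some quality.
F#5 to F#6 is 12 semitones, which makes it a perfect octave; the second version is lower, so the direction is down.
Checking another pair — Gb6 → Gb5 — gives the same interval.

down a perfect octave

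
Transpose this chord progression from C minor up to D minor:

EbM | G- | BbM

FM A- CM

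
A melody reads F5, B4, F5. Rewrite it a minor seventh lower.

G4 C#4 G4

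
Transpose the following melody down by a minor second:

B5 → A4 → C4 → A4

A#5 G#4 B3 G#4

B5: a second down reaches A, and 1 semitone makes it A#5.
A minor second down from A4 gives G#4.
A minor second down from C4 gives B3.
A4: a second down reaches G, and 1 semitone makes it G#4.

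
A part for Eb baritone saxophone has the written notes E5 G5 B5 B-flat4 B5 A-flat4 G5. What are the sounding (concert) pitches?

G3 Bb3 D4 Db3 D4 Cb3 Bb3

Written C4 on the Eb baritone saxophone sounds as Eb2, a major thirteenth lower; apply that shift to every note.
E5 to G3
G5 to Bb3
B5 to D4
Bb4 to Db3
B5 to D4
Ab4 to Cb3
G5 to Bb3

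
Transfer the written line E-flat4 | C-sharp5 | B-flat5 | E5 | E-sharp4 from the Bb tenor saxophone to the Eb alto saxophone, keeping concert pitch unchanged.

First find concert pitch: the Bb tenor saxophone sounds a major ninth below written, so E-flat4 C-sharp5 B-flat5 E5 E-sharp4 sounds Db3 B3 Ab4 D4 D#3.
Then write for Eb alto saxophone: it sounds a major sixth below written, so the part must be a major sixth above concert.
Db3 → Bb3
B3 → G#4
Ab4 → F5
D4 → B4
D#3 → B#3

Bb3 G#4 F5 B4 B#3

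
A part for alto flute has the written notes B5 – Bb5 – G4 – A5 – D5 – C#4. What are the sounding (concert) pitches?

F#5 F5 D4 E5 A4 G#3

The alto flute sounds a perfect fourth below written, so transpose each written note down a perfect fourth.
B5 to F#5
Bb5 to F5
G4 to D4
A5 to E5
D5 to A4
C#4 to G#3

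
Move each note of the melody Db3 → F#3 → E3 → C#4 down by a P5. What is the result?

Gb2 B2 A2 F#3

Db3 gives Gb2
F#3 gives B2
E3 gives A2
C#4 gives F#3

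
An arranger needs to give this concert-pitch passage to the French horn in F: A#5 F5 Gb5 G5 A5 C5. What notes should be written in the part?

E#6 C6 Db6 D6 E6 G5

Written C4 sounds as F3 on the French horn in F, so concert pitches are written a perfect fifth up.
A#5 -> E#6
F5 -> C6
Gb5 -> Db6
G5 -> D6
A5 -> E6
C5 -> G5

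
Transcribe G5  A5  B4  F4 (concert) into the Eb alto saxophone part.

E6 F#6 G#5 D5

Written C4 sounds as Eb3 on the Eb alto saxophone, so concert pitches are written a major sixth up.
G5 → E6
A5 → F#6
B4 → G#5
F4 → D5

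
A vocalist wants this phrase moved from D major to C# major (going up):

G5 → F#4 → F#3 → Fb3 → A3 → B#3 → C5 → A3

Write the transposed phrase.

D major to C# major up is a major seventh, so every note moves up by that interval.
G5 gives F#6
F#4 gives E#5
F#3 gives E#4
Fb3 gives Eb4
A3 gives G#4
B#3 gives A##4
C5 gives B5
A3 gives G#4

F#6 E#5 E#4 Eb4 G#4 A##4 B5 G#4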